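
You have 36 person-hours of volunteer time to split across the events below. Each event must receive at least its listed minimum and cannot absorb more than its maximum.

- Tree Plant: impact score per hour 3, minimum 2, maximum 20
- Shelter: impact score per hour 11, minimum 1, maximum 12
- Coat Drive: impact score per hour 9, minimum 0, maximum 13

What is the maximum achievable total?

282

Meeting every minimum uses 2+1+0 = 3 person-hours, leaving 33.
Rank by impact score per hour: Shelter 11 > Coat Drive 9 > Tree Plant 3.
Shelter: +11 to 12 (cap) → 22 left.
Coat Drive: +13 to 13 (cap) → 9 left.
Tree Plant has room for 18 more but only 9 remain, so it gets 11.
Total = 3×11 + 11×12 + 9×13 = 282.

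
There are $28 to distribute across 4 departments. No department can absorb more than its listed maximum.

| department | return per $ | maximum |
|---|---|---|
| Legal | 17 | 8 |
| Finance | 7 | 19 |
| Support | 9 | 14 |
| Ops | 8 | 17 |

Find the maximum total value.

310

Rank by return per $: Legal 17 > Support 9 > Ops 8 > Finance 7.
Legal: +8 to 8 (cap) → 20 left.
Support: +14 to 14 (cap) → 6 left.
Only 6 left; Ops takes them to reach 6.
Total = 17×8 + 9×14 + 8×6 = 310.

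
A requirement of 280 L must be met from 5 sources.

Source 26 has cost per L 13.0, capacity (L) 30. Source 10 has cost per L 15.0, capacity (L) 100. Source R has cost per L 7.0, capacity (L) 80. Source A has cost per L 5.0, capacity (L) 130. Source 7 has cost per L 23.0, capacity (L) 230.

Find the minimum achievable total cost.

2200

Cheapest first:
Source A (5.0): use full 130 — 150 L to go.
Take 80 from Source R at 7.0 — need 70 more.
Source 26 (13.0): use full 30 — 40 L to go.
Source 10 (15.0): take the remaining 40 — done.
Source 7: unused.
Cost = 130×5.0 + 80×7.0 + 30×13.0 + 40×15.0 = 2200.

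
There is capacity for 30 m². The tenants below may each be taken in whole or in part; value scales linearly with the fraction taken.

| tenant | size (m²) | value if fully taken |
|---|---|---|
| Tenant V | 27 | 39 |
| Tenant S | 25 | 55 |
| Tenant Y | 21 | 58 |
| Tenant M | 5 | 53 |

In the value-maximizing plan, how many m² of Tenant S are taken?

4

Rank by value-to-size ratio: Tenant M 53/5≈10.6, Tenant Y 58/21≈2.76, Tenant S 55/25≈2.2, Tenant V 39/27≈1.44.
Take all of Tenant M (5 m², value 53) ; 25 m² left.
Tenant Y: take in full, 21 m² for value 58 ; 4 left.
Only 4 m² remain; take 4/25 of Tenant S for value 55×4/25 = 8.8.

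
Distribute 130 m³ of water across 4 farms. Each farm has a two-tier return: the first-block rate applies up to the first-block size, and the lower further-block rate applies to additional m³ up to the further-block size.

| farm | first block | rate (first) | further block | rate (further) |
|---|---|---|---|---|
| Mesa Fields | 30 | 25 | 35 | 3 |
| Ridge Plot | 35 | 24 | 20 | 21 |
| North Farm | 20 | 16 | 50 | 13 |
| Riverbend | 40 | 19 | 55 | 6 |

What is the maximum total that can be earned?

Treat each block as its own option and order by rate: Mesa Fields/tier1 25 > Ridge Plot/tier1 24 > Ridge Plot/tier2 21 > Riverbend/tier1 19 > North Farm/tier1 16 > North Farm/tier2 13 > Riverbend/tier2 6 > Mesa Fields/tier2 3.
Mesa Fields tier1 at 25: fill all 30 → 100 left.
Ridge Plot tier1 at 24: fill all 35 → 65 left.
Ridge Plot/tier2 (21): +20 → 45 left.
Fill Riverbend tier1 block (40 at 19) → 5 left.
North Farm/tier1: +5 of 20 at 16; pool empty.
Total = 25×30 + 24×35 + 21×20 + 19×40 + 16×5 = 2850.

2850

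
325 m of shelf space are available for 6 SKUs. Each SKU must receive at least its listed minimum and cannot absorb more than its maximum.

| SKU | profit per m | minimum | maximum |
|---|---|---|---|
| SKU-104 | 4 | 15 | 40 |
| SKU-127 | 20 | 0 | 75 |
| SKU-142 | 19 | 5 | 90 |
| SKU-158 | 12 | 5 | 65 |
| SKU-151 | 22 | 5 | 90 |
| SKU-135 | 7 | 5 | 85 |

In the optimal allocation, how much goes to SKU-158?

Meeting every minimum uses 15+0+5+5+5+5 = 35 m, leaving 290.
Order the SKUs by profit per m: SKU-151 22 > SKU-127 20 > SKU-142 19 > SKU-158 12 > SKU-135 7 > SKU-104 4.
SKU-151 takes 85 more to reach its cap of 90 ; 205 left.
SKU-127: +75 to 75 (cap) ; 130 left.
SKU-142 takes 85 more to reach its cap of 90 ; 45 left.
SKU-158 has room for 60 more but only 45 remain, so it gets 50.

50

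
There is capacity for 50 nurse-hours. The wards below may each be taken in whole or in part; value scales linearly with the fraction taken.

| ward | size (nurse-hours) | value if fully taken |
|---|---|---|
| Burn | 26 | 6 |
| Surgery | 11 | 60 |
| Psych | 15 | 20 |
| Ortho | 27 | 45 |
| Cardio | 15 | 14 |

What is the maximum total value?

Rank by value-to-size ratio: Surgery 60/11≈5.45, Ortho 45/27≈1.67, Psych 20/15≈1.33, Cardio 14/15≈0.933, Burn 6/26≈0.231.
Take all of Surgery (11 nurse-hours, value 60) — 39 nurse-hours left.
Ortho: take in full, 27 nurse-hours for value 45 — 12 left.
Only 12 nurse-hours remain; take 12/15 of Psych for value 20×12/15 = 16.
Total value = 121.

121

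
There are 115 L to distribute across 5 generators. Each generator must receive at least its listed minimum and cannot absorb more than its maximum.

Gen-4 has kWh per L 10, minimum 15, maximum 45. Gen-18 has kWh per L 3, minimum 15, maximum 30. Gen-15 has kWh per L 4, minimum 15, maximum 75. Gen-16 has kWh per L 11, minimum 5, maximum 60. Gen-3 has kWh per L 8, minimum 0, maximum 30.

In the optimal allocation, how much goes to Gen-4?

25

Meeting every minimum uses 15+15+15+5+0 = 50 L, leaving 65.
Rank by kWh per L: Gen-16 11 > Gen-4 10 > Gen-3 8 > Gen-15 4 > Gen-18 3.
Give Gen-16 55 more to hit its cap of 60 → 10 left.
Gen-4: +10 (room for 30) → 25. Pool exhausted.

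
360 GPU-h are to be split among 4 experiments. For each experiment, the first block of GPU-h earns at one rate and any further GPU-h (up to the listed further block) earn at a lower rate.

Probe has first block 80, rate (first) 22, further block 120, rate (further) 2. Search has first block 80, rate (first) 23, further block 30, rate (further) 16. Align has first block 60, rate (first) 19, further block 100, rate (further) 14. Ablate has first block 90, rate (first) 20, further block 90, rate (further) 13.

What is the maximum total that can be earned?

7300

Order all 8 blocks by rate: Search/first 23 > Probe/first 22 > Ablate/first 20 > Align/first 19 > Search/second 16 > Align/second 14 > Ablate/second 13 > Probe/second 2.
Fill Search first block (80 at 23) → 280 left.
Probe first at 22: fill all 80 → 200 left.
Ablate first at 20: fill all 90 → 110 left.
Fill Align first block (60 at 19) → 50 left.
Search/second (16): +30 → 20 left.
20 remain; put them into Align second at 14.
Total = 23×80 + 22×80 + 20×90 + 19×60 + 16×30 + 14×20 = 7300.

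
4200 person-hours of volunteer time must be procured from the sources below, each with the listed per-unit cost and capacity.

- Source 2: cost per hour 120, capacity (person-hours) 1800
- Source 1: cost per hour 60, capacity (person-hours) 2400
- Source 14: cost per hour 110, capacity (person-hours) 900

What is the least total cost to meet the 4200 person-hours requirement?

Fill from the cheapest source first.
Source 1 at 60: take all 2400 person-hours — 1800 still needed.
Take 900 from Source 14 at 110 — need 900 more.
Source 2 at 120: take 900 of its 1800 — requirement met.
Cost = 2400×60 + 900×110 + 900×120 = 351000.

351000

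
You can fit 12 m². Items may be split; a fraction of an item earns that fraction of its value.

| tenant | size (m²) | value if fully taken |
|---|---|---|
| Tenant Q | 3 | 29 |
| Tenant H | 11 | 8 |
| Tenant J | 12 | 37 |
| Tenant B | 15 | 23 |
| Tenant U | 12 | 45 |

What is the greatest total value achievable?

Rank by value-to-size ratio: Tenant Q 29/3≈9.67, Tenant U 45/12≈3.75, Tenant J 37/12≈3.08, Tenant B 23/15≈1.53, Tenant H 8/11≈0.727.
Tenant Q: take in full, 3 m² for value 29 — 9 left.
Only 9 m² remain; take 9/12 of Tenant U for value 45×9/12 = 33.75.
Total value = 62.75.

62.75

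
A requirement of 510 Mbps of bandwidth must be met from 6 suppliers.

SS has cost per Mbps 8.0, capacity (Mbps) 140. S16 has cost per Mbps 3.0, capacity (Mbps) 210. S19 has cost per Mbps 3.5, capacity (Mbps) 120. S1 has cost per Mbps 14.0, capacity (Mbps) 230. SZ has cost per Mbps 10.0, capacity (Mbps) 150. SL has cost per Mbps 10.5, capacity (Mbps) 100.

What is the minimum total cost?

2570

Fill from the cheapest supplier first.
Take 210 from S16 at 3.0 → need 300 more.
Take 120 from S19 at 3.5 → need 180 more.
SS (8.0): use full 140 → 40 Mbps to go.
SZ (10.0): take the remaining 40 → done.
SL, S1: unused.
Cost = 210×3.0 + 120×3.5 + 140×8.0 + 40×10.0 = 2570.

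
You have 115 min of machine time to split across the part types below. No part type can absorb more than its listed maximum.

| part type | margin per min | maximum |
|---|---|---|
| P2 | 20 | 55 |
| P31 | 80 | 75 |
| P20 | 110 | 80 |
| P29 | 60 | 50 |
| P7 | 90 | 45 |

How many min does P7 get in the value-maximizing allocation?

35

Highest margin per min first: P20 110 > P7 90 > P31 80 > P29 60 > P2 20.
P20: +80 to 80 (cap) ; 35 left.
P7: +35 (room for 45) → 35. Pool exhausted.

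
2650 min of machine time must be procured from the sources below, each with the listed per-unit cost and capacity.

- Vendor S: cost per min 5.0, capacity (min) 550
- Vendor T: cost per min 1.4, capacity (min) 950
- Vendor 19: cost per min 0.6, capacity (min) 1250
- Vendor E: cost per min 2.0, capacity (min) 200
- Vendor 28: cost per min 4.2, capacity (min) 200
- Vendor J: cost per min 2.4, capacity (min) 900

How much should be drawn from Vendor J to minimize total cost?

Use sources in increasing cost order.
Take 1250 from Vendor 19 at 0.6 ; need 1400 more.
Vendor T (1.4): use full 950 ; 450 min to go.
Vendor E (2.0): use full 200 ; 250 min to go.
Vendor J (2.4): take the remaining 250 ; done.
Vendor 28, Vendor S: unused.

250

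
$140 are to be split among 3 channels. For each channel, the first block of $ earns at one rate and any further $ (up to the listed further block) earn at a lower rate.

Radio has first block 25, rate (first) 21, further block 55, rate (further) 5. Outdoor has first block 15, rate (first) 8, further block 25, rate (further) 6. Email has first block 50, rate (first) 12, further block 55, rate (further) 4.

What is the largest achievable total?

Rank every tier by rate: Radio/first 21 > Email/first 12 > Outdoor/first 8 > Outdoor/second 6 > Radio/second 5 > Email/second 4.
Fill Radio first block (25 at 21) ; 115 left.
Email/first (12): +50 ; 65 left.
Fill Outdoor first block (15 at 8) ; 50 left.
Outdoor second at 6: fill all 25 ; 25 left.
25 remain; put them into Radio second at 5.
Total = 21×25 + 12×50 + 8×15 + 6×25 + 5×25 = 1520.

1520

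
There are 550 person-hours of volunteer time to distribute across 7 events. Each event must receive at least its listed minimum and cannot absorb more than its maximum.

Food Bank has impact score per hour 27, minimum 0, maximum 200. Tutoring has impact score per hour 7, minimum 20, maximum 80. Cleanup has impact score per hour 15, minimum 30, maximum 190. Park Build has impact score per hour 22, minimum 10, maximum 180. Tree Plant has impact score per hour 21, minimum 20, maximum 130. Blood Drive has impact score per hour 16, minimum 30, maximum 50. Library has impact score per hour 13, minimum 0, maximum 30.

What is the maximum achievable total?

12320

Meeting every minimum uses 0+20+30+10+20+30+0 = 110 person-hours, leaving 440.
Rank by impact score per hour: Food Bank 27 > Park Build 22 > Tree Plant 21 > Blood Drive 16 > Cleanup 15 > Library 13 > Tutoring 7.
Food Bank: +200 to 200 (cap) → 240 left.
Give Park Build 170 more to hit its cap of 180 → 70 left.
Only 70 left; Tree Plant takes them to reach 90.
Total = 27×200 + 7×20 + 15×30 + 22×180 + 21×90 + 16×30 = 12320.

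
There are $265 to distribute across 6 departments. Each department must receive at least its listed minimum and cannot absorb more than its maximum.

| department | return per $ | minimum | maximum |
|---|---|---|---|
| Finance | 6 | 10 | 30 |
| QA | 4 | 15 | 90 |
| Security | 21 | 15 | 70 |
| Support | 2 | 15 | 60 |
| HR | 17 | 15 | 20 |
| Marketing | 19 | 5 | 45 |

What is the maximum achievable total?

Meeting every minimum uses 10+15+15+15+15+5 = 75 $, leaving 190.
Rank by return per $: Security 21 > Marketing 19 > HR 17 > Finance 6 > QA 4 > Support 2.
Give Security 55 more to hit its cap of 70 — 135 left.
Marketing: +40 to 45 (cap) — 95 left.
HR takes 5 more to reach its cap of 20 — 90 left.
Finance: +20 to 30 (cap) — 70 left.
Only 70 left; QA takes them to reach 85.
Total = 6×30 + 4×85 + 21×70 + 2×15 + 17×20 + 19×45 = 3215.

3215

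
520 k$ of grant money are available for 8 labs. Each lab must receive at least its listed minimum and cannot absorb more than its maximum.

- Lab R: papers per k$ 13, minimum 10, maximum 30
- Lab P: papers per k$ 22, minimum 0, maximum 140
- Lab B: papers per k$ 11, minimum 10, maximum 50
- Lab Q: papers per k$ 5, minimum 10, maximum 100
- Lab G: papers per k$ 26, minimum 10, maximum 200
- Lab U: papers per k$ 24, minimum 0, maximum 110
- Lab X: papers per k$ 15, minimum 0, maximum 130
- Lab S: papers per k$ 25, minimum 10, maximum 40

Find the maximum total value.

Meeting every minimum uses 10+0+10+10+10+0+0+10 = 50 k$, leaving 470.
Rank by papers per k$: Lab G 26 > Lab S 25 > Lab U 24 > Lab P 22 > Lab X 15 > Lab R 13 > Lab B 11 > Lab Q 5.
Lab G: +190 to 200 (cap) — 280 left.
Lab S: +30 to 40 (cap) — 250 left.
Lab U: +110 to 110 (cap) — 140 left.
Give Lab P 140 more to hit its cap of 140 — 0 left.
Total = 13×10 + 22×140 + 11×10 + 5×10 + 26×200 + 24×110 + 25×40 = 12210.

12210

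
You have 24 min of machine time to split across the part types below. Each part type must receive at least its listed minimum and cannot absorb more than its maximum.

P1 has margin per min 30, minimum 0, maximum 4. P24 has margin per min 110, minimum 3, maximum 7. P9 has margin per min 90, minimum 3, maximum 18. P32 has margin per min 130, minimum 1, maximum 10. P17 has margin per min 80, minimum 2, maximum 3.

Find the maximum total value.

Meeting every minimum uses 0+3+3+1+2 = 9 min, leaving 15.
Rank by margin per min: P32 130 > P24 110 > P9 90 > P17 80 > P1 30.
P32: +9 to 10 (cap) — 6 left.
Give P24 4 more to hit its cap of 7 — 2 left.
Only 2 left; P9 takes them to reach 5.
Total = 110×7 + 90×5 + 130×10 + 80×2 = 2680.

2680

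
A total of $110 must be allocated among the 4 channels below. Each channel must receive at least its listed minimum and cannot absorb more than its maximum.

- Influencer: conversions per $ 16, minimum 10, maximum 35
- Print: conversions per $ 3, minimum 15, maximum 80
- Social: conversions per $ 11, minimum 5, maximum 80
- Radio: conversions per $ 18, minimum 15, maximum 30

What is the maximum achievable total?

Meeting every minimum uses 10+15+5+15 = 45 $, leaving 65.
Order the channels by conversions per $: Radio 18 > Influencer 16 > Social 11 > Print 3.
Give Radio 15 more to hit its cap of 30 — 50 left.
Give Influencer 25 more to hit its cap of 35 — 25 left.
Social has room for 75 more but only 25 remain, so it gets 30.
Total = 16×35 + 3×15 + 11×30 + 18×30 = 1475.

1475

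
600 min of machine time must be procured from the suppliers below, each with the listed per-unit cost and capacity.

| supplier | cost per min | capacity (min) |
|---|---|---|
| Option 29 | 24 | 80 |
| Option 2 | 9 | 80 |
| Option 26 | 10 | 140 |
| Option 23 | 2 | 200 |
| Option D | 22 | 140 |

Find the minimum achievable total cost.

6560

Cheapest first:
Option 23 at 2: take all 200 min — 400 still needed.
Option 2 (9): use full 80 — 320 min to go.
Option 26 at 10: take all 140 min — 180 still needed.
Take 140 from Option D at 22 — need 40 more.
Take 40 from Option 29 at 24 to finish.
Cost = 200×2 + 80×9 + 140×10 + 140×22 + 40×24 = 6560.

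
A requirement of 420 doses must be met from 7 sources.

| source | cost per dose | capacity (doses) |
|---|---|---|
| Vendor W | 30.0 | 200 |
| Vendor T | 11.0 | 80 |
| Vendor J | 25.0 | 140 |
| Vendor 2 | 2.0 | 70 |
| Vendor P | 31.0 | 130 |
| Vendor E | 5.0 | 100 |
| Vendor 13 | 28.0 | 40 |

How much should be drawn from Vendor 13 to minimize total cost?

30

Use sources in increasing cost order.
Vendor 2 at 2.0: take all 70 doses → 350 still needed.
Vendor E (5.0): use full 100 → 250 doses to go.
Vendor T (11.0): use full 80 → 170 doses to go.
Vendor J (25.0): use full 140 → 30 doses to go.
Take 30 from Vendor 13 at 28.0 to finish.
Vendor W, Vendor P: unused.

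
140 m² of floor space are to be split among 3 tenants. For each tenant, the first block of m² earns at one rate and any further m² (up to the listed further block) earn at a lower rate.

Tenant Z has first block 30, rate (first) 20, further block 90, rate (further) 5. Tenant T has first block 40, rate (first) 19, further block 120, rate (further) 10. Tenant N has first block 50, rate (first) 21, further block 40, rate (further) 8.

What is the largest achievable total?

Treat each block as its own option and order by rate: Tenant N/T1 21 > Tenant Z/T1 20 > Tenant T/T1 19 > Tenant T/T2 10 > Tenant N/T2 8 > Tenant Z/T2 5.
Fill Tenant N T1 block (50 at 21) — 90 left.
Fill Tenant Z T1 block (30 at 20) — 60 left.
Tenant T/T1 (19): +40 — 20 left.
Tenant T T2 at 10: only 20 left, fill 20.
Total = 21×50 + 20×30 + 19×40 + 10×20 = 2610.

2610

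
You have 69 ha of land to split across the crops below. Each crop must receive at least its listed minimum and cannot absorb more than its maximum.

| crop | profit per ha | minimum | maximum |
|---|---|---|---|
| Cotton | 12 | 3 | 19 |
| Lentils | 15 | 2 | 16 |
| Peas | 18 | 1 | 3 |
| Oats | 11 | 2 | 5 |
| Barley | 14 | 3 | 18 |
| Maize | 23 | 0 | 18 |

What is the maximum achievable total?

Meeting every minimum uses 3+2+1+2+3+0 = 11 ha, leaving 58.
Highest profit per ha first: Maize 23 > Peas 18 > Lentils 15 > Barley 14 > Cotton 12 > Oats 11.
Give Maize 18 more to hit its cap of 18 — 40 left.
Peas takes 2 more to reach its cap of 3 — 38 left.
Give Lentils 14 more to hit its cap of 16 — 24 left.
Barley: +15 to 18 (cap) — 9 left.
Only 9 left; Cotton takes them to reach 12.
Total = 12×12 + 15×16 + 18×3 + 11×2 + 14×18 + 23×18 = 1126.

1126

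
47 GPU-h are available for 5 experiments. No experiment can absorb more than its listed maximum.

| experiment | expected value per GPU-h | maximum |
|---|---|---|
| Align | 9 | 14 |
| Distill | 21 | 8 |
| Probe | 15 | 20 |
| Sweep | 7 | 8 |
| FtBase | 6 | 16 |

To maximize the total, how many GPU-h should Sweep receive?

5

Order the experiments by expected value per GPU-h: Distill 21 > Probe 15 > Align 9 > Sweep 7 > FtBase 6.
Give Distill 8 to hit its cap of 8 ; 39 left.
Probe takes 20 to reach its cap of 20 ; 19 left.
Align: +14 to 14 (cap) ; 5 left.
Only 5 left; Sweep takes them to reach 5.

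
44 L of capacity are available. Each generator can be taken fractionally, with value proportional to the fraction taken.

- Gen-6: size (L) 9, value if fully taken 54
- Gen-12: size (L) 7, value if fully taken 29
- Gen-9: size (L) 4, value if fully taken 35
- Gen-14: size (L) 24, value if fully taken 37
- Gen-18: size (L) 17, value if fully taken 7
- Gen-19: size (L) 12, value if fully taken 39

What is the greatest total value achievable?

175.5

Rank by value-to-size ratio: Gen-9 35/4≈8.75, Gen-6 54/9≈6, Gen-12 29/7≈4.14, Gen-19 39/12≈3.25, Gen-14 37/24≈1.54, Gen-18 7/17≈0.412.
All 4 L of Gen-9 fit (value 35) — 40 remain.
Gen-6: take in full, 9 L for value 54 — 31 left.
Take all of Gen-12 (7 L, value 29) — 24 L left.
All 12 L of Gen-19 fit (value 39) — 12 remain.
Fill the last 12 L with part of Gen-14: 12/24 of it earns 18.5.
Total value = 175.5.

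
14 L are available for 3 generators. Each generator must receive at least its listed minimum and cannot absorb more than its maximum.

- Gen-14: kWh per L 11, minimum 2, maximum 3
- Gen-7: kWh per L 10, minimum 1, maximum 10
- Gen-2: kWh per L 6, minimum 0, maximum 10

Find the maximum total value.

Meeting every minimum uses 2+1+0 = 3 L, leaving 11.
Highest kWh per L first: Gen-14 11 > Gen-7 10 > Gen-2 6.
Gen-14 takes 1 more to reach its cap of 3 → 10 left.
Gen-7 takes 9 more to reach its cap of 10 → 1 left.
Gen-2: +1 (room for 10) → 1. Pool exhausted.
Total = 11×3 + 10×10 + 6×1 = 139.

139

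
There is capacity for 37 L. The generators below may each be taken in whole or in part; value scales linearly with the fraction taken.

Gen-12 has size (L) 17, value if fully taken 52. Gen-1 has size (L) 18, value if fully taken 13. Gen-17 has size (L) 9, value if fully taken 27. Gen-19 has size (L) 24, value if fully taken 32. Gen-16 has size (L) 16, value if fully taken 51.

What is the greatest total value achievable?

Best value per unit of size first: Gen-16 51/16≈3.19, Gen-12 52/17≈3.06, Gen-17 27/9≈3, Gen-19 32/24≈1.33, Gen-1 13/18≈0.722.
Gen-16: take in full, 16 L for value 51 → 21 left.
All 17 L of Gen-12 fit (value 52) → 4 remain.
Only 4 L remain; take 4/9 of Gen-17 for value 27×4/9 = 12.
Total value = 115.

115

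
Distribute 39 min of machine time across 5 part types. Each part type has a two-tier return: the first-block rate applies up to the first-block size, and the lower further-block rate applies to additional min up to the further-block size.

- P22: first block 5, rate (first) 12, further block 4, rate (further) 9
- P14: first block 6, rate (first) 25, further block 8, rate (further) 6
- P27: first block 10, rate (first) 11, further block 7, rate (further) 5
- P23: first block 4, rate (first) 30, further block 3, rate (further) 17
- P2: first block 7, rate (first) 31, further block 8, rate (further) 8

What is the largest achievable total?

744

Treat each block as its own option and order by rate: P2/T1 31 > P23/T1 30 > P14/T1 25 > P23/T2 17 > P22/T1 12 > P27/T1 11 > P22/T2 9 > P2/T2 8 > P14/T2 6 > P27/T2 5.
P2/T1 (31): +7 ; 32 left.
P23 T1 at 30: fill all 4 ; 28 left.
P14 T1 at 25: fill all 6 ; 22 left.
Fill P23 T2 block (3 at 17) ; 19 left.
Fill P22 T1 block (5 at 12) ; 14 left.
P27/T1 (11): +10 ; 4 left.
P22 T2 at 9: fill all 4 ; 0 left.
Total = 31×7 + 30×4 + 25×6 + 17×3 + 12×5 + 11×10 + 9×4 = 744.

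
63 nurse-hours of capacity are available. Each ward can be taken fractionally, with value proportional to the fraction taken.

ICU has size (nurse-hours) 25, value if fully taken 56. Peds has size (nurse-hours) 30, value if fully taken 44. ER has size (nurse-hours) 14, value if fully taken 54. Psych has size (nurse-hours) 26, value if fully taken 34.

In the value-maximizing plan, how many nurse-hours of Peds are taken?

Sort by value density: ER 54/14≈3.86, ICU 56/25≈2.24, Peds 44/30≈1.47, Psych 34/26≈1.31.
Take all of ER (14 nurse-hours, value 54) ; 49 nurse-hours left.
ICU: take in full, 25 nurse-hours for value 56 ; 24 left.
24 nurse-hours left: a 24/30 share of Peds gives 44×24/30 = 35.2.

24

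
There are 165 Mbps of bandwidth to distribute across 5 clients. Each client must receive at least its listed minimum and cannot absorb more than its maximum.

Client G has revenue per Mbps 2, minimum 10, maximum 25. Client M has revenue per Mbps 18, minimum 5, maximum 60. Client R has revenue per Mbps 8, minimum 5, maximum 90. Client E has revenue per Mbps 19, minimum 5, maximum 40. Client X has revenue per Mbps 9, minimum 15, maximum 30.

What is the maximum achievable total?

Meeting every minimum uses 10+5+5+5+15 = 40 Mbps, leaving 125.
Order the clients by revenue per Mbps: Client E 19 > Client M 18 > Client X 9 > Client R 8 > Client G 2.
Client E: +35 to 40 (cap) — 90 left.
Client M: +55 to 60 (cap) — 35 left.
Give Client X 15 more to hit its cap of 30 — 20 left.
Only 20 left; Client R takes them to reach 25.
Total = 2×10 + 18×60 + 8×25 + 19×40 + 9×30 = 2330.

2330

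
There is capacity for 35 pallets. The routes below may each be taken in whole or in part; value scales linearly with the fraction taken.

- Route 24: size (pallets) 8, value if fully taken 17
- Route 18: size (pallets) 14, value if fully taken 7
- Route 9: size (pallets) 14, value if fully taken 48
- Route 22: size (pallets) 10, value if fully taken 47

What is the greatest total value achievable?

113.5

Rank by value-to-size ratio: Route 22 47/10≈4.7, Route 9 48/14≈3.43, Route 24 17/8≈2.12, Route 18 7/14≈0.5.
Route 22: take in full, 10 pallets for value 47 → 25 left.
Take all of Route 9 (14 pallets, value 48) → 11 pallets left.
All 8 pallets of Route 24 fit (value 17) → 3 remain.
3 pallets left: a 3/14 share of Route 18 gives 7×3/14 = 1.5.
Total value = 113.5.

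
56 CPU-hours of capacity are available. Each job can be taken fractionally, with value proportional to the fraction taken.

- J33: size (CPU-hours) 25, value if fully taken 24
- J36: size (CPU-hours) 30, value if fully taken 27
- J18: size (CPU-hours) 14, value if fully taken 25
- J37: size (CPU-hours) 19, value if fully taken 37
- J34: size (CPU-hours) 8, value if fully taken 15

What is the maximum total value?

Sort by value density: J37 37/19≈1.95, J34 15/8≈1.88, J18 25/14≈1.79, J33 24/25≈0.96, J36 27/30≈0.9.
Take all of J37 (19 CPU-hours, value 37) ; 37 CPU-hours left.
All 8 CPU-hours of J34 fit (value 15) ; 29 remain.
Take all of J18 (14 CPU-hours, value 25) ; 15 CPU-hours left.
Only 15 CPU-hours remain; take 15/25 of J33 for value 24×15/25 = 14.4.
Total value = 91.4.

91.4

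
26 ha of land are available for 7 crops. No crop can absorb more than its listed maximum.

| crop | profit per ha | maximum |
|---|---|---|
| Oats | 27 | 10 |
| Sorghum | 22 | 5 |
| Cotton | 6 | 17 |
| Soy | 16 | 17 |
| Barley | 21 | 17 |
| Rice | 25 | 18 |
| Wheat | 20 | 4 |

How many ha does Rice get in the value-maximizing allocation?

16

Rank by profit per ha: Oats 27 > Rice 25 > Sorghum 22 > Barley 21 > Wheat 20 > Soy 16 > Cotton 6.
Give Oats 10 to hit its cap of 10 — 16 left.
Rice has room for 18 but only 16 remain, so it gets 16.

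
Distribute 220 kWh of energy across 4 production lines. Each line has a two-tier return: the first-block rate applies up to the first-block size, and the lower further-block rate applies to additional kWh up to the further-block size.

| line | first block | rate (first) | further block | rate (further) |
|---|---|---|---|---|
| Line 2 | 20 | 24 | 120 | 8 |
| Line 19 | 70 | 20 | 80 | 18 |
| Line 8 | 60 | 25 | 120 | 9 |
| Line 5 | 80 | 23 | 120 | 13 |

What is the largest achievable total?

5020

Rank every tier by rate: Line 8/tier1 25 > Line 2/tier1 24 > Line 5/tier1 23 > Line 19/tier1 20 > Line 19/tier2 18 > Line 5/tier2 13 > Line 8/tier2 9 > Line 2/tier2 8.
Line 8 tier1 at 25: fill all 60 → 160 left.
Line 2/tier1 (24): +20 → 140 left.
Line 5/tier1 (23): +80 → 60 left.
Line 19/tier1: +60 of 70 at 20; pool empty.
Total = 25×60 + 24×20 + 23×80 + 20×60 = 5020.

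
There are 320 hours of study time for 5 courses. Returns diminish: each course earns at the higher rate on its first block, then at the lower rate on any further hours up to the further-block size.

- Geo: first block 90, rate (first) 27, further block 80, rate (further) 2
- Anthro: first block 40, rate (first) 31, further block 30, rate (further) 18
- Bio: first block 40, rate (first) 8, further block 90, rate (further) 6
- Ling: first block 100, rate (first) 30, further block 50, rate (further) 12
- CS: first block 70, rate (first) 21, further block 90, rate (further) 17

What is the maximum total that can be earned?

8500

Rank every tier by rate: Anthro/tier1 31 > Ling/tier1 30 > Geo/tier1 27 > CS/tier1 21 > Anthro/tier2 18 > CS/tier2 17 > Ling/tier2 12 > Bio/tier1 8 > Bio/tier2 6 > Geo/tier2 2.
Fill Anthro tier1 block (40 at 31) → 280 left.
Fill Ling tier1 block (100 at 30) → 180 left.
Fill Geo tier1 block (90 at 27) → 90 left.
Fill CS tier1 block (70 at 21) → 20 left.
20 remain; put them into Anthro tier2 at 18.
Total = 31×40 + 30×100 + 27×90 + 21×70 + 18×20 = 8500.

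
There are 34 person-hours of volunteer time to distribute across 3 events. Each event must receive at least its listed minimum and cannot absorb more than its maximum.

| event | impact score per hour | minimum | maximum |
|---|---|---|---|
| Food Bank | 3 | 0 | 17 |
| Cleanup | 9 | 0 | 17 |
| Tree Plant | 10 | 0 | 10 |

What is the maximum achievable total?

Meeting every minimum uses 0+0+0 = 0 person-hours, leaving 34.
Highest impact score per hour first: Tree Plant 10 > Cleanup 9 > Food Bank 3.
Give Tree Plant 10 more to hit its cap of 10 ; 24 left.
Cleanup takes 17 more to reach its cap of 17 ; 7 left.
Food Bank has room for 17 more but only 7 remain, so it gets 7.
Total = 3×7 + 9×17 + 10×10 = 274.

274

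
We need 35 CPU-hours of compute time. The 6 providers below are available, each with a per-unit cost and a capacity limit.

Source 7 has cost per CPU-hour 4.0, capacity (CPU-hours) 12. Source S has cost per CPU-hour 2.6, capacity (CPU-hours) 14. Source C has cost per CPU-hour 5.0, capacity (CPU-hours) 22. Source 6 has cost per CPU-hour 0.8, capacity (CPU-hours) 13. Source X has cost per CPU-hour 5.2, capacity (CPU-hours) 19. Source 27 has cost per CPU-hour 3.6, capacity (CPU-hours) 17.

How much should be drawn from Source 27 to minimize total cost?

Cheapest first:
Source 6 (0.8): use full 13 → 22 CPU-hours to go.
Source S (2.6): use full 14 → 8 CPU-hours to go.
Take 8 from Source 27 at 3.6 to finish.
Source 7, Source C, Source X: unused.

8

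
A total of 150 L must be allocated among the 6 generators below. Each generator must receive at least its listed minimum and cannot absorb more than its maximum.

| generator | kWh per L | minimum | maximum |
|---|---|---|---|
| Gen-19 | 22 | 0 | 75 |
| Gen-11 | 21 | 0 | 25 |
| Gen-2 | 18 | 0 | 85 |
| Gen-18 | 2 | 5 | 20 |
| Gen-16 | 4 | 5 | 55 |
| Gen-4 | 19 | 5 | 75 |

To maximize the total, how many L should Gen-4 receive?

Meeting every minimum uses 0+0+0+5+5+5 = 15 L, leaving 135.
Highest kWh per L first: Gen-19 22 > Gen-11 21 > Gen-4 19 > Gen-2 18 > Gen-16 4 > Gen-18 2.
Gen-19: +75 to 75 (cap) → 60 left.
Gen-11 takes 25 more to reach its cap of 25 → 35 left.
Only 35 left; Gen-4 takes them to reach 40.

40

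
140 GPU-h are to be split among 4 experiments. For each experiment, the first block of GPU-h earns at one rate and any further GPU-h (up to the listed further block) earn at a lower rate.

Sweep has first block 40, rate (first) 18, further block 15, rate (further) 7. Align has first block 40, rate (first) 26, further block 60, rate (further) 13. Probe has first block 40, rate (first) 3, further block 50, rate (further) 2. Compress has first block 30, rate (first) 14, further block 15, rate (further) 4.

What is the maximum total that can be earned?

Order all 8 blocks by rate: Align/tier1 26 > Sweep/tier1 18 > Compress/tier1 14 > Align/tier2 13 > Sweep/tier2 7 > Compress/tier2 4 > Probe/tier1 3 > Probe/tier2 2.
Align/tier1 (26): +40 — 100 left.
Sweep/tier1 (18): +40 — 60 left.
Compress/tier1 (14): +30 — 30 left.
Align tier2 at 13: only 30 left, fill 30.
Total = 26×40 + 18×40 + 14×30 + 13×30 = 2570.

2570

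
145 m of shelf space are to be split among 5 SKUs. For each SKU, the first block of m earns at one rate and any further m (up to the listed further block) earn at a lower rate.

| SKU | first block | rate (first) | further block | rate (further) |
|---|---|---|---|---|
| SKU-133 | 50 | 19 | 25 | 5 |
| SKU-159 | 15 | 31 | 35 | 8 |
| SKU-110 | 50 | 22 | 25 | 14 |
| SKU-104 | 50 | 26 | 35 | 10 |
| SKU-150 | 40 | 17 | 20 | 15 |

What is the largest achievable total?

Rank every tier by rate: SKU-159/tier1 31 > SKU-104/tier1 26 > SKU-110/tier1 22 > SKU-133/tier1 19 > SKU-150/tier1 17 > SKU-150/tier2 15 > SKU-110/tier2 14 > SKU-104/tier2 10 > SKU-159/tier2 8 > SKU-133/tier2 5.
Fill SKU-159 tier1 block (15 at 31) → 130 left.
SKU-104 tier1 at 26: fill all 50 → 80 left.
SKU-110/tier1 (22): +50 → 30 left.
30 remain; put them into SKU-133 tier1 at 19.
Total = 31×15 + 26×50 + 22×50 + 19×30 = 3435.

3435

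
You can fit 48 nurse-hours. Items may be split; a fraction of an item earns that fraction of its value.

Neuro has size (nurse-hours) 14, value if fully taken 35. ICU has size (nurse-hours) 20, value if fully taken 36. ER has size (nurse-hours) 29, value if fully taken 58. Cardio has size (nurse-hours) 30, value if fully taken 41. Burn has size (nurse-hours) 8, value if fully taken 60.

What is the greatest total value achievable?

147

Rank by value-to-size ratio: Burn 60/8≈7.5, Neuro 35/14≈2.5, ER 58/29≈2, ICU 36/20≈1.8, Cardio 41/30≈1.37.
Burn: take in full, 8 nurse-hours for value 60 ; 40 left.
All 14 nurse-hours of Neuro fit (value 35) ; 26 remain.
Only 26 nurse-hours remain; take 26/29 of ER for value 58×26/29 = 52.
Total value = 147.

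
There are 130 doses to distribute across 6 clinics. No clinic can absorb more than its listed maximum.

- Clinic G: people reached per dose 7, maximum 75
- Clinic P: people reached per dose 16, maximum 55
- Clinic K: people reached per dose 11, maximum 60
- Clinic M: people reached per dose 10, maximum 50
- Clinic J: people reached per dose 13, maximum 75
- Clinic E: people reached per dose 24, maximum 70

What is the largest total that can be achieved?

Order the clinics by people reached per dose: Clinic E 24 > Clinic P 16 > Clinic J 13 > Clinic K 11 > Clinic M 10 > Clinic G 7.
Clinic E takes 70 to reach its cap of 70 ; 60 left.
Give Clinic P 55 to hit its cap of 55 ; 5 left.
Clinic J has room for 75 but only 5 remain, so it gets 5.
Total = 16×55 + 13×5 + 24×70 = 2625.

2625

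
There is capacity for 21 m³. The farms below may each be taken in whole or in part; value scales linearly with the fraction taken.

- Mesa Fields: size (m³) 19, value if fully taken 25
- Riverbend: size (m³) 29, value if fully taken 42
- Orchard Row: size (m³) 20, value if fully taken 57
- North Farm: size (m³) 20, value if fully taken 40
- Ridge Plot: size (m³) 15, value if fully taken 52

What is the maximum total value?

69.1

Rank by value-to-size ratio: Ridge Plot 52/15≈3.47, Orchard Row 57/20≈2.85, North Farm 40/20≈2, Riverbend 42/29≈1.45, Mesa Fields 25/19≈1.32.
Take all of Ridge Plot (15 m³, value 52) → 6 m³ left.
6 m³ left: a 6/20 share of Orchard Row gives 57×6/20 = 17.1.
Total value = 69.1.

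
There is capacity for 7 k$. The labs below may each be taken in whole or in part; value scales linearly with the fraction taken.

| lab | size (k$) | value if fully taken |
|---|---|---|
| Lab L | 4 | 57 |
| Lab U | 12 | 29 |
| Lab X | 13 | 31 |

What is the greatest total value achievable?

64.25

Rank by value-to-size ratio: Lab L 57/4≈14.2, Lab U 29/12≈2.42, Lab X 31/13≈2.38.
Take all of Lab L (4 k$, value 57) — 3 k$ left.
Only 3 k$ remain; take 3/12 of Lab U for value 29×3/12 = 7.25.
Total value = 64.25.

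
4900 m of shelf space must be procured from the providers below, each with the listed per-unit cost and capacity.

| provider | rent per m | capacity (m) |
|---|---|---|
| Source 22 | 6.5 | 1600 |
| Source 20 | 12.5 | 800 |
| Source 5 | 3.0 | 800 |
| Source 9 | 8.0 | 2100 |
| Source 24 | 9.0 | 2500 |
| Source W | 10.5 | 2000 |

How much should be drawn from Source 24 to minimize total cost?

Fill from the cheapest provider first.
Take 800 from Source 5 at 3.0 — need 4100 more.
Take 1600 from Source 22 at 6.5 — need 2500 more.
Source 9 at 8.0: take all 2100 m — 400 still needed.
Take 400 from Source 24 at 9.0 to finish.
Source W, Source 20: unused.

400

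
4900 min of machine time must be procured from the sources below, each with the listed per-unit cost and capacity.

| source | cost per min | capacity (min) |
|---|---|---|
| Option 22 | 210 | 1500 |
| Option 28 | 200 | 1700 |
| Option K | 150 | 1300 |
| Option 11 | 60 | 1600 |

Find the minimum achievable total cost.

694000

Use sources in increasing cost order.
Option 11 at 60: take all 1600 min ; 3300 still needed.
Option K at 150: take all 1300 min ; 2000 still needed.
Option 28 at 200: take all 1700 min ; 300 still needed.
Option 22 (210): take the remaining 300 ; done.
Cost = 1600×60 + 1300×150 + 1700×200 + 300×210 = 694000.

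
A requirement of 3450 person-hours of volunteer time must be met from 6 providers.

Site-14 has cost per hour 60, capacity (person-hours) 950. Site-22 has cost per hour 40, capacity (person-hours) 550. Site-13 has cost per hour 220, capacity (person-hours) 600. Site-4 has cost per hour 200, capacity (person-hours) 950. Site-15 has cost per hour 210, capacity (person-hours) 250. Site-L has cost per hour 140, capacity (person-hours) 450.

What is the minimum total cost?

450500

Use providers in increasing cost order.
Site-22 at 40: take all 550 person-hours — 2900 still needed.
Site-14 (60): use full 950 — 1950 person-hours to go.
Site-L (140): use full 450 — 1500 person-hours to go.
Site-4 at 200: take all 950 person-hours — 550 still needed.
Site-15 (210): use full 250 — 300 person-hours to go.
Take 300 from Site-13 at 220 to finish.
Cost = 550×40 + 950×60 + 450×140 + 950×200 + 250×210 + 300×220 = 450500.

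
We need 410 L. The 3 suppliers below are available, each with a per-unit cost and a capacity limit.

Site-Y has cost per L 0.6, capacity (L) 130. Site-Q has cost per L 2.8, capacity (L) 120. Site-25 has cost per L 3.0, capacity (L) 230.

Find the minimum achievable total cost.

894

Use suppliers in increasing cost order.
Site-Y at 0.6: take all 130 L → 280 still needed.
Site-Q at 2.8: take all 120 L → 160 still needed.
Site-25 at 3.0: take 160 of its 230 → requirement met.
Cost = 130×0.6 + 120×2.8 + 160×3.0 = 894.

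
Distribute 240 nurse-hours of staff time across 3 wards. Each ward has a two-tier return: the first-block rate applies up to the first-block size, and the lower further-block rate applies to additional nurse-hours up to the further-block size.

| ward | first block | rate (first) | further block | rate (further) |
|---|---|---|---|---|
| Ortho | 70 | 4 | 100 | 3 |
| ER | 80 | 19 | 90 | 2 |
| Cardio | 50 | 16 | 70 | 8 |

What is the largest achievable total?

Order all 6 blocks by rate: ER/first 19 > Cardio/first 16 > Cardio/second 8 > Ortho/first 4 > Ortho/second 3 > ER/second 2.
Fill ER first block (80 at 19) ; 160 left.
Fill Cardio first block (50 at 16) ; 110 left.
Cardio second at 8: fill all 70 ; 40 left.
Ortho/first: +40 of 70 at 4; pool empty.
Total = 19×80 + 16×50 + 8×70 + 4×40 = 3040.

3040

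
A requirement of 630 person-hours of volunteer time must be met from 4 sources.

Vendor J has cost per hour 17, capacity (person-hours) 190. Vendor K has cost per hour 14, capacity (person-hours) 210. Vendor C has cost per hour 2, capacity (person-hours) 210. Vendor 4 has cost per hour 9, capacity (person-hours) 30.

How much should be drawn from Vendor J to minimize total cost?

Fill from the cheapest source first.
Take 210 from Vendor C at 2 → need 420 more.
Take 30 from Vendor 4 at 9 → need 390 more.
Take 210 from Vendor K at 14 → need 180 more.
Take 180 from Vendor J at 17 to finish.

180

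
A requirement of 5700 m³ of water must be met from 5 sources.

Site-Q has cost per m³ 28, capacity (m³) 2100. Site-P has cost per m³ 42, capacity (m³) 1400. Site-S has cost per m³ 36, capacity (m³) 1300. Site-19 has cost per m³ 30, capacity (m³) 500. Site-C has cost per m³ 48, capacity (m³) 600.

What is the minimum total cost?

198600

Fill from the cheapest source first.
Site-Q at 28: take all 2100 m³ ; 3600 still needed.
Take 500 from Site-19 at 30 ; need 3100 more.
Take 1300 from Site-S at 36 ; need 1800 more.
Site-P at 42: take all 1400 m³ ; 400 still needed.
Take 400 from Site-C at 48 to finish.
Cost = 2100×28 + 500×30 + 1300×36 + 1400×42 + 400×48 = 198600.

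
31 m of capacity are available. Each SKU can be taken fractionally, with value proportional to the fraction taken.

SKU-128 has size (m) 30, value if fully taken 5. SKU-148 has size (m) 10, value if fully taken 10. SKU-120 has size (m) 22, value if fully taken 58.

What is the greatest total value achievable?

Sort by value density: SKU-120 58/22≈2.64, SKU-148 10/10≈1, SKU-128 5/30≈0.167.
All 22 m of SKU-120 fit (value 58) → 9 remain.
Only 9 m remain; take 9/10 of SKU-148 for value 10×9/10 = 9.
Total value = 67.

67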